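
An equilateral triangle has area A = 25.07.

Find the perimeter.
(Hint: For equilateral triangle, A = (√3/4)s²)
A = (√3/4)s²  ⇒  s² = 4A/√3 = 4·25.07/√3 = 100.28/1.73205 ≈ 57.8967
s ≈ √57.8967 ≈ 7.60899
Perimeter = 3s ≈ 3·7.60899 ≈ 22.827

Perimeter = 22.83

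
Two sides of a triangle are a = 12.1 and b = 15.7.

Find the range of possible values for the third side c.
Triangle inequality: |a − b| < c < a + b
|a − b| = |12.1 − 15.7| = 3.6
a + b = 12.1 + 15.7 = 27.8

3.6 < c < 27.8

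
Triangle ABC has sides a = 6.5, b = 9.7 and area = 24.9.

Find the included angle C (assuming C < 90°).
Area = ½·a·b·sin(C)  ⇒  sin(C) = 2·Area/(a·b) = 2·24.9/(6.5·9.7) = 49.8/63.05 ≈ 0.789849
C = arcsin(0.789849) ≈ 52.1714° (taking the acute solution since C < 90°)

C = 52.17°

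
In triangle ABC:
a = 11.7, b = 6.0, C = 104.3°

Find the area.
Two sides and the included angle (SAS): A = ½·a·b·sin(C) = ½·11.7·6.0·sin(104.3°)
sin(104.3°) ≈ 0.969016
A ≈ ½·70.2·0.969016 = 35.1·0.969016 ≈ 34.0125

Area = 34.01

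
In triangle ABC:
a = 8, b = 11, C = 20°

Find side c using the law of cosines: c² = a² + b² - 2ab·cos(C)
c² = 8² + 11² − 2·8·11·cos(20°)
cos(20°) ≈ 0.939693
c² ≈ 64 + 121 − 176·(0.939693) ≈ 185 − 165.386 ≈ 19.6141
c ≈ √19.6141 ≈ 4.42878

c = 4.429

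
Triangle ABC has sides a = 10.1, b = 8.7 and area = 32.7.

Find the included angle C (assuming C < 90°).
Area = ½·a·b·sin(C)  ⇒  sin(C) = 2·Area/(a·b) = 2·32.7/(10.1·8.7) = 65.4/87.87 ≈ 0.744281
C = arcsin(0.744281) ≈ 48.0974° (taking the acute solution since C < 90°)

C = 48.1°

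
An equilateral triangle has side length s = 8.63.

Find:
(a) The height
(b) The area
(a) The height splits the triangle into two 30-60-90 halves: h = s·√3/2 = 8.63·1.73205/2 ≈ 14.9476/2 ≈ 7.4738
(b) Area = (√3/4)·s² = (√3/4)·8.63² = (√3/4)·74.4769 ≈ 0.433013·74.4769 ≈ 32.2494

Height = 7.474, Area = 32.25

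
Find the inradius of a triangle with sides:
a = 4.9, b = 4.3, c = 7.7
r = Area/s where s is the semi-perimeter.
s = (4.9 + 4.3 + 7.7)/2 = 16.9/2 = 8.45
Area = √(s(s−a)(s−b)(s−c)) = √(8.45·3.55·4.15·0.75) ≈ √93.3672 ≈ 9.66267
r ≈ 9.66267/8.45 ≈ 1.14351

r = 1.144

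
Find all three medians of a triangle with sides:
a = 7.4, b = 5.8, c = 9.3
Median formula: m_a = ½√(2b² + 2c² − a²) (and cyclically). a² = 54.76, b² = 33.64, c² = 86.49.
m_a = ½√(2·33.64 + 2·86.49 − 54.76) = ½√185.5 ≈ ½·13.6198 ≈ 6.80992
m_b = ½√(2·54.76 + 2·86.49 − 33.64) = ½√248.86 ≈ ½·15.7753 ≈ 7.88765
m_c = ½√(2·54.76 + 2·33.64 − 86.49) = ½√90.31 ≈ ½·9.50316 ≈ 4.75158

m_a = 6.81, m_b = 7.888, m_c = 4.752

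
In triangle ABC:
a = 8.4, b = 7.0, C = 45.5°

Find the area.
Two sides and the included angle (SAS): A = ½·a·b·sin(C) = ½·8.4·7.0·sin(45.5°)
sin(45.5°) ≈ 0.71325
A ≈ ½·58.8·0.71325 = 29.4·0.71325 ≈ 20.9696

Area = 20.97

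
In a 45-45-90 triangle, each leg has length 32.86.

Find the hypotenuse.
In a 45-45-90 triangle the sides are in ratio 1 : 1 : √2, so hypotenuse = leg·√2.
Hypotenuse = 32.86·√2 ≈ 32.86·1.41421 ≈ 46.4711

Hypotenuse = 32.86√2 = 46.47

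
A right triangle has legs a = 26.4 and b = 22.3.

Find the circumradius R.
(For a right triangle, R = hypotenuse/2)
Hypotenuse c = √(a² + b²) = √(696.96 + 497.29) = √1194.25 ≈ 34.5579
R = c/2 ≈ 34.5579/2 ≈ 17.279

R = 17.28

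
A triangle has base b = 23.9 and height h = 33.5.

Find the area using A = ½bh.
A = ½·b·h = ½·23.9·33.5 = ½·800.65 = 400.325

Area = 400.325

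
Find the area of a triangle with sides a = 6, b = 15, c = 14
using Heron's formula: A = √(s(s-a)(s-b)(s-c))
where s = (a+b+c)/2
s = (6 + 15 + 14)/2 = 35/2 = 17.5
s − a = 11.5, s − b = 2.5, s − c = 3.5
s(s−a)(s−b)(s−c) = 17.5·11.5·2.5·3.5 = 1760.9375
Area = √1760.9375 ≈ 41.9635

s = 17.5, Area = 41.96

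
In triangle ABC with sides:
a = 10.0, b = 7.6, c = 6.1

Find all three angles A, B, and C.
Law of cosines for each angle (a² = 100, b² = 57.76, c² = 37.21):
cos(A) = (b² + c² − a²)/(2bc) = (57.76 + 37.21 − 100)/(2·7.6·6.1) = -5.03/92.72 ≈ -0.0542494  ⇒  A ≈ 93.1098°
cos(B) = (a² + c² − b²)/(2ac) = (100 + 37.21 − 57.76)/(2·10.0·6.1) = 79.45/122 ≈ 0.65123  ⇒  B ≈ 49.3656°
cos(C) = (a² + b² − c²)/(2ab) = (100 + 57.76 − 37.21)/(2·10.0·7.6) = 120.55/152 ≈ 0.793092  ⇒  C ≈ 37.5246°
Check: A + B + C ≈ 180°

A = 93.11°, B = 49.37°, C = 37.52°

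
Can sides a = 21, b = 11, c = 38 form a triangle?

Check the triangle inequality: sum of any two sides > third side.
a + b vs c: 21 + 11 = 32 ≤ 38  ✗
a + c vs b: 21 + 38 = 59 > 11  ✓
b + c vs a: 11 + 38 = 49 > 21  ✓

No: 21 + 11 = 32 is not > 38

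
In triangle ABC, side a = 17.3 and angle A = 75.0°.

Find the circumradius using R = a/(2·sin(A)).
R = a/(2·sin(A)) = 17.3/(2·sin(75.0°))
sin(75.0°) ≈ 0.965926
R ≈ 17.3/(2·0.965926) = 17.3/1.93185 ≈ 8.95514

R = 8.955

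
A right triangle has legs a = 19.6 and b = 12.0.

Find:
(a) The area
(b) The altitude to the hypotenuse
(a) The legs are perpendicular, so Area = ½·a·b = ½·19.6·12.0 = ½·235.2 = 117.6
(b) Hypotenuse c = √(a² + b²) = √(384.16 + 144) = √528.16 ≈ 22.9817
    Area = ½·c·h_c  ⇒  h_c = 2·Area/c = 235.2/22.9817 ≈ 10.2342

Area = 117.6, h_c = 10.23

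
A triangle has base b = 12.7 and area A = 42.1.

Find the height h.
A = ½·b·h  ⇒  h = 2A/b = 2·42.1/12.7 = 84.2/12.7 ≈ 6.62992

h = 6.63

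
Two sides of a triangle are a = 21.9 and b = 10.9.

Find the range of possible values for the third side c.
Triangle inequality: |a − b| < c < a + b
|a − b| = |21.9 − 10.9| = 11
a + b = 21.9 + 10.9 = 32.8

11 < c < 32.8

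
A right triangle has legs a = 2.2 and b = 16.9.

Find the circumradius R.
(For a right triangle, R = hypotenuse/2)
Hypotenuse c = √(a² + b²) = √(4.84 + 285.61) = √290.45 ≈ 17.0426
R = c/2 ≈ 17.0426/2 ≈ 8.5213

R = 8.521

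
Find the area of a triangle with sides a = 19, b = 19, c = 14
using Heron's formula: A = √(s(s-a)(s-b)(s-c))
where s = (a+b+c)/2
s = (19 + 19 + 14)/2 = 52/2 = 26
s − a = 7, s − b = 7, s − c = 12
s(s−a)(s−b)(s−c) = 26·7·7·12 = 15288
Area = √15288 ≈ 123.645

s = 26.0, Area = 123.6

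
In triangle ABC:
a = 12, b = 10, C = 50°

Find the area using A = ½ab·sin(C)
A = ½·a·b·sin(C) = ½·12·10·sin(50°)
sin(50°) ≈ 0.766044
A ≈ ½·120·0.766044 = 60·0.766044 ≈ 45.9627

Area = 45.96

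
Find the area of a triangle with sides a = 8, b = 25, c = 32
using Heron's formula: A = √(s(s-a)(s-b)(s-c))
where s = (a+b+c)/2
s = (8 + 25 + 32)/2 = 65/2 = 32.5
s − a = 24.5, s − b = 7.5, s − c = 0.5
s(s−a)(s−b)(s−c) = 32.5·24.5·7.5·0.5 = 2985.9375
Area = √2985.9375 ≈ 54.6437

s = 32.5, Area = 54.64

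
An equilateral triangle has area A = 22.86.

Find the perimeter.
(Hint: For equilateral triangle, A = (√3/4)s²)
A = (√3/4)s²  ⇒  s² = 4A/√3 = 4·22.86/√3 = 91.44/1.73205 ≈ 52.7929
s ≈ √52.7929 ≈ 7.26587
Perimeter = 3s ≈ 3·7.26587 ≈ 21.7976

Perimeter = 21.8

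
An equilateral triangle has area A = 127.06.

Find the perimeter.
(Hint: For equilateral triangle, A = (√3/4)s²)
A = (√3/4)s²  ⇒  s² = 4A/√3 = 4·127.06/√3 = 508.24/1.73205 ≈ 293.433
s ≈ √293.433 ≈ 17.1299
Perimeter = 3s ≈ 3·17.1299 ≈ 51.3896

Perimeter = 51.39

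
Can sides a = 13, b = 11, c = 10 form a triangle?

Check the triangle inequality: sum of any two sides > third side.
a + b vs c: 13 + 11 = 24 > 10  ✓
a + c vs b: 13 + 10 = 23 > 11  ✓
b + c vs a: 11 + 10 = 21 > 13  ✓

Yes, triangle inequality satisfied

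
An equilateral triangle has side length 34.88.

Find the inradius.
r = Area/s with s the semi-perimeter.
Area = (√3/4)·34.88² = (√3/4)·1216.6144 ≈ 0.433013·1216.6144 ≈ 526.809
s = 3·34.88/2 = 52.32
r ≈ 526.809/52.32 ≈ 10.069
(Equivalently r = side/(2√3) = 34.88/3.4641 ≈ 10.069.)

r = 10.07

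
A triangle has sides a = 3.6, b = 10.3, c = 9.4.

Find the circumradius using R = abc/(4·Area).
First find the area with Heron's formula.
s = (3.6 + 10.3 + 9.4)/2 = 11.65
Area = √(s(s−a)(s−b)(s−c)) = √(11.65·8.05·1.35·2.25) ≈ √284.864 ≈ 16.8779
abc = 3.6·10.3·9.4 = 348.552
R = abc/(4·Area) ≈ 348.552/(4·16.8779) = 348.552/67.5117 ≈ 5.16284

R = 5.163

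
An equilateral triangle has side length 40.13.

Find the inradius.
r = Area/s with s the semi-perimeter.
Area = (√3/4)·40.13² = (√3/4)·1610.4169 ≈ 0.433013·1610.4169 ≈ 697.331
s = 3·40.13/2 = 60.195
r ≈ 697.331/60.195 ≈ 11.5845
(Equivalently r = side/(2√3) = 40.13/3.4641 ≈ 11.5845.)

r = 11.58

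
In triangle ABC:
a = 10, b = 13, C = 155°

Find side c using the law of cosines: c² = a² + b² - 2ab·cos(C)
c² = 10² + 13² − 2·10·13·cos(155°)
cos(155°) ≈ -0.906308
c² ≈ 100 + 169 − 260·(-0.906308) ≈ 269 + 235.64 ≈ 504.64
c ≈ √504.64 ≈ 22.4642

c = 22.46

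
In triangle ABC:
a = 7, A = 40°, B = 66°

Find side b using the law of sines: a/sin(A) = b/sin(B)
a/sin(A) = b/sin(B)  ⇒  b = a·sin(B)/sin(A) = 7·sin(66°)/sin(40°)
sin(66°) ≈ 0.913545, sin(40°) ≈ 0.642788
b ≈ 7·0.913545/0.642788 ≈ 6.39482/0.642788 ≈ 9.94857

b = 9.949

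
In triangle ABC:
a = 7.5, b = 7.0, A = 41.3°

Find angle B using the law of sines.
a/sin(A) = b/sin(B)  ⇒  sin(B) = b·sin(A)/a = 7.0·sin(41.3°)/7.5
sin(41.3°) ≈ 0.660002
sin(B) ≈ 7.0·0.660002/7.5 ≈ 4.62001/7.5 ≈ 0.616002
B = arcsin(0.616002) ≈ 38.0247°
(Since b ≤ a we need B ≤ A, so the obtuse alternative 180° − 38.0247° ≈ 141.975° is rejected.)

B = 38.02°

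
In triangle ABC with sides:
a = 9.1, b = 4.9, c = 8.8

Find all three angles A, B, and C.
Law of cosines for each angle (a² = 82.81, b² = 24.01, c² = 77.44):
cos(A) = (b² + c² − a²)/(2bc) = (24.01 + 77.44 − 82.81)/(2·4.9·8.8) = 18.64/86.24 ≈ 0.216141  ⇒  A ≈ 77.5175°
cos(B) = (a² + c² − b²)/(2ac) = (82.81 + 77.44 − 24.01)/(2·9.1·8.8) = 136.24/160.16 ≈ 0.850649  ⇒  B ≈ 31.7176°
cos(C) = (a² + b² − c²)/(2ab) = (82.81 + 24.01 − 77.44)/(2·9.1·4.9) = 29.38/89.18 ≈ 0.329446  ⇒  C ≈ 70.7648°
Check: A + B + C ≈ 180°

A = 77.52°, B = 31.72°, C = 70.76°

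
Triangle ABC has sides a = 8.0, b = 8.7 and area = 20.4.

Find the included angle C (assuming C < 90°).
Area = ½·a·b·sin(C)  ⇒  sin(C) = 2·Area/(a·b) = 2·20.4/(8.0·8.7) = 40.8/69.6 ≈ 0.586207
C = arcsin(0.586207) ≈ 35.8883° (taking the acute solution since C < 90°)

C = 35.89°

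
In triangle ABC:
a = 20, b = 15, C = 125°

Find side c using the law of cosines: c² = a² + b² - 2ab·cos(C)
c² = 20² + 15² − 2·20·15·cos(125°)
cos(125°) ≈ -0.573576
c² ≈ 400 + 225 − 600·(-0.573576) ≈ 625 + 344.146 ≈ 969.146
c ≈ √969.146 ≈ 31.1311

c = 31.13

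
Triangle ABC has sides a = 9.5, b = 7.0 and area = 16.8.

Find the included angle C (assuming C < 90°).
Area = ½·a·b·sin(C)  ⇒  sin(C) = 2·Area/(a·b) = 2·16.8/(9.5·7.0) = 33.6/66.5 ≈ 0.505263
C = arcsin(0.505263) ≈ 30.3488° (taking the acute solution since C < 90°)

C = 30.35°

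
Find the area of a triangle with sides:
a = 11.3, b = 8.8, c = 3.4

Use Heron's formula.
s = (11.3 + 8.8 + 3.4)/2 = 23.5/2 = 11.75
s − a = 0.45, s − b = 2.95, s − c = 8.35
s(s−a)(s−b)(s−c) = 11.75·0.45·2.95·8.35 ≈ 130.244
Area = √130.244 ≈ 11.4125

Area = 11.41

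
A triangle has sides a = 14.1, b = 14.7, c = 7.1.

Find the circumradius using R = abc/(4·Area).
First find the area with Heron's formula.
s = (14.1 + 14.7 + 7.1)/2 = 17.95
Area = √(s(s−a)(s−b)(s−c)) = √(17.95·3.85·3.25·10.85) ≈ √2436.9 ≈ 49.365
abc = 14.1·14.7·7.1 = 1471.617
R = abc/(4·Area) ≈ 1471.617/(4·49.365) = 1471.617/197.46 ≈ 7.45273

R = 7.453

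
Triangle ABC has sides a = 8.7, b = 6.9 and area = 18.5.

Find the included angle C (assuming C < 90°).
Area = ½·a·b·sin(C)  ⇒  sin(C) = 2·Area/(a·b) = 2·18.5/(8.7·6.9) = 37/60.03 ≈ 0.616358
C = arcsin(0.616358) ≈ 38.0507° (taking the acute solution since C < 90°)

C = 38.05°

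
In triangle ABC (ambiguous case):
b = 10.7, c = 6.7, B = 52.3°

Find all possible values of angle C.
b/sin(B) = c/sin(C)  ⇒  sin(C) = c·sin(B)/b = 6.7·sin(52.3°)/10.7
sin(52.3°) ≈ 0.791224
sin(C) ≈ 6.7·0.791224/10.7 ≈ 5.3012/10.7 ≈ 0.495439
Candidate 1: C₁ = arcsin(0.495439) ≈ 29.6987°  →  A = 180° − 52.3° − 29.6987° ≈ 98.0013° > 0, valid
Candidate 2: C₂ = 180° − C₁ ≈ 150.301°  →  A = 180° − 52.3° − 150.301° ≈ -22.6013° ≤ 0, not a valid triangle

C = 29.7° (one solution)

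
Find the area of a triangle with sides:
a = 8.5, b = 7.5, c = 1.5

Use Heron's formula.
s = (8.5 + 7.5 + 1.5)/2 = 17.5/2 = 8.75
s − a = 0.25, s − b = 1.25, s − c = 7.25
s(s−a)(s−b)(s−c) = 8.75·0.25·1.25·7.25 ≈ 19.8242
Area = √19.8242 ≈ 4.45244

Area = 4.452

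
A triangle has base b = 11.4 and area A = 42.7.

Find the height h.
A = ½·b·h  ⇒  h = 2A/b = 2·42.7/11.4 = 85.4/11.4 ≈ 7.49123

h = 7.491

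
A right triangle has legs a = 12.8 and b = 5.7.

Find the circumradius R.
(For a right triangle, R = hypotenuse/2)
Hypotenuse c = √(a² + b²) = √(163.84 + 32.49) = √196.33 ≈ 14.0118
R = c/2 ≈ 14.0118/2 ≈ 7.00589

R = 7.006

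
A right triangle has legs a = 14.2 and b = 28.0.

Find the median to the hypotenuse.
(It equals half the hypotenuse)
Hypotenuse c = √(a² + b²) = √(201.64 + 784) = √985.64 ≈ 31.3949
Median to hypotenuse = c/2 ≈ 31.3949/2 ≈ 15.6975

Median = 15.7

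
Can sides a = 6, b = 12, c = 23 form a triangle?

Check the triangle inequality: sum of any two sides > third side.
a + b vs c: 6 + 12 = 18 ≤ 23  ✗
a + c vs b: 6 + 23 = 29 > 12  ✓
b + c vs a: 12 + 23 = 35 > 6  ✓

No: 6 + 12 = 18 is not > 23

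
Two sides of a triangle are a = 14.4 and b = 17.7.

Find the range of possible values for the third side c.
Triangle inequality: |a − b| < c < a + b
|a − b| = |14.4 − 17.7| = 3.3
a + b = 14.4 + 17.7 = 32.1

3.3 < c < 32.1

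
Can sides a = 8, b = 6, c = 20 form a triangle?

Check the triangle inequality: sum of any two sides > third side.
a + b vs c: 8 + 6 = 14 ≤ 20  ✗
a + c vs b: 8 + 20 = 28 > 6  ✓
b + c vs a: 6 + 20 = 26 > 8  ✓

No: 8 + 6 = 14 is not > 20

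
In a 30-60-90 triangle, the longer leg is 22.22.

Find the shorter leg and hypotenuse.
In a 30-60-90 triangle the sides are in ratio 1 : √3 : 2, so short leg = long leg/√3 and hypotenuse = 2·(short leg).
Short leg = 22.22/√3 ≈ 22.22/1.73205 ≈ 12.8287
Hypotenuse = 2·12.8287 ≈ 25.6574

Short leg = 12.83, Hypotenuse = 25.66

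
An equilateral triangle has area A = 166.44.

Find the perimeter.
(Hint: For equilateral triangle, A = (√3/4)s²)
A = (√3/4)s²  ⇒  s² = 4A/√3 = 4·166.44/√3 = 665.76/1.73205 ≈ 384.377
s ≈ √384.377 ≈ 19.6055
Perimeter = 3s ≈ 3·19.6055 ≈ 58.8166

Perimeter = 58.82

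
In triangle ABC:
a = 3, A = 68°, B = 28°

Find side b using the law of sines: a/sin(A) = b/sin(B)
a/sin(A) = b/sin(B)  ⇒  b = a·sin(B)/sin(A) = 3·sin(28°)/sin(68°)
sin(28°) ≈ 0.469472, sin(68°) ≈ 0.927184
b ≈ 3·0.469472/0.927184 ≈ 1.40841/0.927184 ≈ 1.51902

b = 1.519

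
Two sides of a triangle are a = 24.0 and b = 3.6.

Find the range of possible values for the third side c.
Triangle inequality: |a − b| < c < a + b
|a − b| = |24.0 − 3.6| = 20.4
a + b = 24.0 + 3.6 = 27.6

20.4 < c < 27.6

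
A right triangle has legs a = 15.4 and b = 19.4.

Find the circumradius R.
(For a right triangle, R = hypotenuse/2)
Hypotenuse c = √(a² + b²) = √(237.16 + 376.36) = √613.52 ≈ 24.7693
R = c/2 ≈ 24.7693/2 ≈ 12.3847

R = 12.38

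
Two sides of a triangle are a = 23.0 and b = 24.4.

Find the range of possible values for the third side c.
Triangle inequality: |a − b| < c < a + b
|a − b| = |23.0 − 24.4| = 1.4
a + b = 23.0 + 24.4 = 47.4

1.4 < c < 47.4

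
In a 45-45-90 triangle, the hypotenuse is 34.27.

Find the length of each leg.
In a 45-45-90 triangle hypotenuse = leg·√2, so leg = hypotenuse/√2.
Leg = 34.27/√2 ≈ 34.27/1.41421 ≈ 24.2325

Each leg = 24.23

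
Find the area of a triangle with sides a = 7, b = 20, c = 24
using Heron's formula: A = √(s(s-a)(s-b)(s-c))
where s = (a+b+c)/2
s = (7 + 20 + 24)/2 = 51/2 = 25.5
s − a = 18.5, s − b = 5.5, s − c = 1.5
s(s−a)(s−b)(s−c) = 25.5·18.5·5.5·1.5 = 3891.9375
Area = √3891.9375 ≈ 62.3854

s = 25.5, Area = 62.39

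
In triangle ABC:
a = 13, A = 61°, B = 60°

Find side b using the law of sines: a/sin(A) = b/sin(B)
a/sin(A) = b/sin(B)  ⇒  b = a·sin(B)/sin(A) = 13·sin(60°)/sin(61°)
sin(60°) ≈ 0.866025, sin(61°) ≈ 0.87462
b ≈ 13·0.866025/0.87462 ≈ 11.2583/0.87462 ≈ 12.8723

b = 12.87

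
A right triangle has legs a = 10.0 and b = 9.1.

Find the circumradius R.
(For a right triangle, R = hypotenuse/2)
Hypotenuse c = √(a² + b²) = √(100 + 82.81) = √182.81 ≈ 13.5207
R = c/2 ≈ 13.5207/2 ≈ 6.76036

R = 6.76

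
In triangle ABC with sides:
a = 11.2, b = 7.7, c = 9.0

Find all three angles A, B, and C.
Law of cosines for each angle (a² = 125.44, b² = 59.29, c² = 81):
cos(A) = (b² + c² − a²)/(2bc) = (59.29 + 81 − 125.44)/(2·7.7·9.0) = 14.85/138.6 ≈ 0.107143  ⇒  A ≈ 83.8494°
cos(B) = (a² + c² − b²)/(2ac) = (125.44 + 81 − 59.29)/(2·11.2·9.0) = 147.15/201.6 ≈ 0.729911  ⇒  B ≈ 43.1211°
cos(C) = (a² + b² − c²)/(2ab) = (125.44 + 59.29 − 81)/(2·11.2·7.7) = 103.73/172.48 ≈ 0.601403  ⇒  C ≈ 53.0295°
Check: A + B + C ≈ 180°

A = 83.85°, B = 43.12°, C = 53.03°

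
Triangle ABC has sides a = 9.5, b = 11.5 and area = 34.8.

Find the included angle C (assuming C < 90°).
Area = ½·a·b·sin(C)  ⇒  sin(C) = 2·Area/(a·b) = 2·34.8/(9.5·11.5) = 69.6/109.25 ≈ 0.637071
C = arcsin(0.637071) ≈ 39.5738° (taking the acute solution since C < 90°)

C = 39.57°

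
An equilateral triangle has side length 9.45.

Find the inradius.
r = Area/s with s the semi-perimeter.
Area = (√3/4)·9.45² = (√3/4)·89.3025 ≈ 0.433013·89.3025 ≈ 38.6691
s = 3·9.45/2 = 14.175
r ≈ 38.6691/14.175 ≈ 2.72798
(Equivalently r = side/(2√3) = 9.45/3.4641 ≈ 2.72798.)

r = 2.728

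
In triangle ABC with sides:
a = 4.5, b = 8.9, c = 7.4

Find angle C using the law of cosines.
c² = a² + b² − 2ab·cos(C)  ⇒  cos(C) = (a² + b² − c²)/(2ab)
cos(C) = (4.5² + 8.9² − 7.4²)/(2·4.5·8.9) = (20.25 + 79.21 − 54.76)/80.1 = 44.7/80.1 ≈ 0.558052
C = arccos(0.558052) ≈ 56.0788°

C = 56.08°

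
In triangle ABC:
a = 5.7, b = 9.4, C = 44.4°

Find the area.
Two sides and the included angle (SAS): A = ½·a·b·sin(C) = ½·5.7·9.4·sin(44.4°)
sin(44.4°) ≈ 0.699663
A ≈ ½·53.58·0.699663 = 26.79·0.699663 ≈ 18.744

Area = 18.74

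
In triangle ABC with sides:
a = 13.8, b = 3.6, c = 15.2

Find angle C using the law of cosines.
c² = a² + b² − 2ab·cos(C)  ⇒  cos(C) = (a² + b² − c²)/(2ab)
cos(C) = (13.8² + 3.6² − 15.2²)/(2·13.8·3.6) = (190.44 + 12.96 − 231.04)/99.36 = -27.64/99.36 ≈ -0.27818
C = arccos(-0.27818) ≈ 106.152°

C = 106.2°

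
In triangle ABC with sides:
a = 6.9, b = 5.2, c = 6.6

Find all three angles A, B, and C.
Law of cosines for each angle (a² = 47.61, b² = 27.04, c² = 43.56):
cos(A) = (b² + c² − a²)/(2bc) = (27.04 + 43.56 − 47.61)/(2·5.2·6.6) = 22.99/68.64 ≈ 0.334936  ⇒  A ≈ 70.4314°
cos(B) = (a² + c² − b²)/(2ac) = (47.61 + 43.56 − 27.04)/(2·6.9·6.6) = 64.13/91.08 ≈ 0.704106  ⇒  B ≈ 45.2426°
cos(C) = (a² + b² − c²)/(2ab) = (47.61 + 27.04 − 43.56)/(2·6.9·5.2) = 31.09/71.76 ≈ 0.43325  ⇒  C ≈ 64.326°
Check: A + B + C ≈ 180°

A = 70.43°, B = 45.24°, C = 64.33°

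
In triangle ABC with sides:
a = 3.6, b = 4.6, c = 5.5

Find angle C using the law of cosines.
c² = a² + b² − 2ab·cos(C)  ⇒  cos(C) = (a² + b² − c²)/(2ab)
cos(C) = (3.6² + 4.6² − 5.5²)/(2·3.6·4.6) = (12.96 + 21.16 − 30.25)/33.12 = 3.87/33.12 ≈ 0.116848
C = arccos(0.116848) ≈ 83.2898°

C = 83.29°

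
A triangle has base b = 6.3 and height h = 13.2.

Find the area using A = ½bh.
A = ½·b·h = ½·6.3·13.2 = ½·83.16 = 41.58

Area = 41.58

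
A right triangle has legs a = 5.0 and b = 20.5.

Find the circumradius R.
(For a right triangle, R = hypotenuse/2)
Hypotenuse c = √(a² + b²) = √(25 + 420.25) = √445.25 ≈ 21.1009
R = c/2 ≈ 21.1009/2 ≈ 10.5505

R = 10.55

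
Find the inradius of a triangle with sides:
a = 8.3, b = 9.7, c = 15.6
r = Area/s where s is the semi-perimeter.
s = (8.3 + 9.7 + 15.6)/2 = 33.6/2 = 16.8
Area = √(s(s−a)(s−b)(s−c)) = √(16.8·8.5·7.1·1.2) ≈ √1216.66 ≈ 34.8806
r ≈ 34.8806/16.8 ≈ 2.07623

r = 2.076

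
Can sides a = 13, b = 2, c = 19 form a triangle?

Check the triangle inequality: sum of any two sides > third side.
a + b vs c: 13 + 2 = 15 ≤ 19  ✗
a + c vs b: 13 + 19 = 32 > 2  ✓
b + c vs a: 2 + 19 = 21 > 13  ✓

No: 13 + 2 = 15 is not > 19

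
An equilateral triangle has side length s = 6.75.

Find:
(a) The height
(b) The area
(a) The height splits the triangle into two 30-60-90 halves: h = s·√3/2 = 6.75·1.73205/2 ≈ 11.6913/2 ≈ 5.84567
(b) Area = (√3/4)·s² = (√3/4)·6.75² = (√3/4)·45.5625 ≈ 0.433013·45.5625 ≈ 19.7291

Height = 5.846, Area = 19.73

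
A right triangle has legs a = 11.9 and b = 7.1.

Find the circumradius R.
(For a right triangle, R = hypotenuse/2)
Hypotenuse c = √(a² + b²) = √(141.61 + 50.41) = √192.02 ≈ 13.8571
R = c/2 ≈ 13.8571/2 ≈ 6.92856

R = 6.929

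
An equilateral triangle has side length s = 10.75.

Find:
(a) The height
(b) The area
(a) The height splits the triangle into two 30-60-90 halves: h = s·√3/2 = 10.75·1.73205/2 ≈ 18.6195/2 ≈ 9.30977
(b) Area = (√3/4)·s² = (√3/4)·10.75² = (√3/4)·115.5625 ≈ 0.433013·115.5625 ≈ 50.04

Height = 9.31, Area = 50.04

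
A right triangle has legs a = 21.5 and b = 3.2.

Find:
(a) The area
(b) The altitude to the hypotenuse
(a) The legs are perpendicular, so Area = ½·a·b = ½·21.5·3.2 = ½·68.8 = 34.4
(b) Hypotenuse c = √(a² + b²) = √(462.25 + 10.24) = √472.49 ≈ 21.7368
    Area = ½·c·h_c  ⇒  h_c = 2·Area/c = 68.8/21.7368 ≈ 3.16513

Area = 34.4, h_c = 3.165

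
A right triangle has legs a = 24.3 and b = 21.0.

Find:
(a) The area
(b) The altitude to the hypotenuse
(a) The legs are perpendicular, so Area = ½·a·b = ½·24.3·21.0 = ½·510.3 = 255.15
(b) Hypotenuse c = √(a² + b²) = √(590.49 + 441) = √1031.49 ≈ 32.1168
    Area = ½·c·h_c  ⇒  h_c = 2·Area/c = 510.3/32.1168 ≈ 15.8889

Area = 255.15, h_c = 15.89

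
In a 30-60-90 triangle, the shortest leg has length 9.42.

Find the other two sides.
In a 30-60-90 triangle the sides are in ratio 1 : √3 : 2 (short leg : long leg : hypotenuse).
Long leg = 9.42·√3 ≈ 9.42·1.73205 ≈ 16.3159
Hypotenuse = 2·9.42 = 18.84

Long leg = 9.42√3 = 16.32, Hypotenuse = 18.84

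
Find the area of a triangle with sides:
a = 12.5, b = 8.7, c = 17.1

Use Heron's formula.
s = (12.5 + 8.7 + 17.1)/2 = 38.3/2 = 19.15
s − a = 6.65, s − b = 10.45, s − c = 2.05
s(s−a)(s−b)(s−c) = 19.15·6.65·10.45·2.05 ≈ 2728.1
Area = √2728.1 ≈ 52.2312

Area = 52.23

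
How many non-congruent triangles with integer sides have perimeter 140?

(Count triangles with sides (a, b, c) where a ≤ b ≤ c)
Let a ≤ b ≤ c with a + b + c = 140. The only binding inequality is a + b > c, i.e. 140 − c > c, so c < 140/2; and c ≥ 140/3 since c is the largest side.
So 47 ≤ c ≤ 69. For each c, b runs from ⌈(140 − c)/2⌉ up to c (then a = 140 − b − c satisfies 1 ≤ a ≤ b automatically), giving c − ⌈(140 − c)/2⌉ + 1 choices.
Summing over c: 1 + 3 + 4 + 6 + … + 33 + 34  (23 terms, c = 47, …, 69) = 408
Check (closed form: nearest integer to p²/48 for even p, (p+3)²/48 for odd p): 140²/48 = 19600/48 ≈ 408.33 → 408

408 triangles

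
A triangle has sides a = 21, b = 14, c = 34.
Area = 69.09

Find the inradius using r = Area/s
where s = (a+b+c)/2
s = (21 + 14 + 34)/2 = 69/2 = 34.5
r = Area/s = 69.09/34.5 ≈ 2.00261

r = 2.003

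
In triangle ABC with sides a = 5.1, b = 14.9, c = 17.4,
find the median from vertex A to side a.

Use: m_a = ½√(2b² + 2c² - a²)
m_a = ½√(2·14.9² + 2·17.4² − 5.1²) = ½√(2·222.01 + 2·302.76 − 26.01) = ½√(444.02 + 605.52 − 26.01) = ½√1023.53
√1023.53 ≈ 31.9927, so m_a ≈ 15.9963

m_a = 16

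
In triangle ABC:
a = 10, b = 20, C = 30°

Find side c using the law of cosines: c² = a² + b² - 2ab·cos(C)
c² = 10² + 20² − 2·10·20·cos(30°)
cos(30°) ≈ 0.866025
c² ≈ 100 + 400 − 400·(0.866025) ≈ 500 − 346.41 ≈ 153.59
c ≈ √153.59 ≈ 12.3931

c = 12.39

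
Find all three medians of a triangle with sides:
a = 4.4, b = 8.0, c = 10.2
Median formula: m_a = ½√(2b² + 2c² − a²) (and cyclically). a² = 19.36, b² = 64, c² = 104.04.
m_a = ½√(2·64 + 2·104.04 − 19.36) = ½√316.72 ≈ ½·17.7966 ≈ 8.89831
m_b = ½√(2·19.36 + 2·104.04 − 64) = ½√182.8 ≈ ½·13.5204 ≈ 6.76018
m_c = ½√(2·19.36 + 2·64 − 104.04) = ½√62.68 ≈ ½·7.91707 ≈ 3.95854

m_a = 8.898, m_b = 6.76, m_c = 3.959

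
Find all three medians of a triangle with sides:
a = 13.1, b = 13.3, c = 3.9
Median formula: m_a = ½√(2b² + 2c² − a²) (and cyclically). a² = 171.61, b² = 176.89, c² = 15.21.
m_a = ½√(2·176.89 + 2·15.21 − 171.61) = ½√212.59 ≈ ½·14.5805 ≈ 7.29023
m_b = ½√(2·171.61 + 2·15.21 − 176.89) = ½√196.75 ≈ ½·14.0268 ≈ 7.01338
m_c = ½√(2·171.61 + 2·176.89 − 15.21) = ½√681.79 ≈ ½·26.1111 ≈ 13.0556

m_a = 7.29, m_b = 7.013, m_c = 13.06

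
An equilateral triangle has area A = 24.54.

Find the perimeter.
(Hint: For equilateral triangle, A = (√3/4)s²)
A = (√3/4)s²  ⇒  s² = 4A/√3 = 4·24.54/√3 = 98.16/1.73205 ≈ 56.6727
s ≈ √56.6727 ≈ 7.52813
Perimeter = 3s ≈ 3·7.52813 ≈ 22.5844

Perimeter = 22.58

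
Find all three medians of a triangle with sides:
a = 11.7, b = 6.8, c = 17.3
Median formula: m_a = ½√(2b² + 2c² − a²) (and cyclically). a² = 136.89, b² = 46.24, c² = 299.29.
m_a = ½√(2·46.24 + 2·299.29 − 136.89) = ½√554.17 ≈ ½·23.5408 ≈ 11.7704
m_b = ½√(2·136.89 + 2·299.29 − 46.24) = ½√826.12 ≈ ½·28.7423 ≈ 14.3712
m_c = ½√(2·136.89 + 2·46.24 − 299.29) = ½√66.97 ≈ ½·8.18352 ≈ 4.09176

m_a = 11.77, m_b = 14.37, m_c = 4.092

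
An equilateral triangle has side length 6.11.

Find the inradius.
r = Area/s with s the semi-perimeter.
Area = (√3/4)·6.11² = (√3/4)·37.3321 ≈ 0.433013·37.3321 ≈ 16.1653
s = 3·6.11/2 = 9.165
r ≈ 16.1653/9.165 ≈ 1.76381
(Equivalently r = side/(2√3) = 6.11/3.4641 ≈ 1.76381.)

r = 1.764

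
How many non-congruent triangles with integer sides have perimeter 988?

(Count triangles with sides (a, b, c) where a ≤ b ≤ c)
Let a ≤ b ≤ c with a + b + c = 988. The only binding inequality is a + b > c, i.e. 988 − c > c, so c < 988/2; and c ≥ 988/3 since c is the largest side.
So 330 ≤ c ≤ 493. For each c, b runs from ⌈(988 − c)/2⌉ up to c (then a = 988 − b − c satisfies 1 ≤ a ≤ b automatically), giving c − ⌈(988 − c)/2⌉ + 1 choices.
Summing over c: 2 + 3 + 5 + 6 + … + 245 + 246  (164 terms, c = 330, …, 493) = 20336
Check (closed form: nearest integer to p²/48 for even p, (p+3)²/48 for odd p): 988²/48 = 976144/48 ≈ 20336.33 → 20336

20336 triangles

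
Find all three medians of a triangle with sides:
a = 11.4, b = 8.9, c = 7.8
Median formula: m_a = ½√(2b² + 2c² − a²) (and cyclically). a² = 129.96, b² = 79.21, c² = 60.84.
m_a = ½√(2·79.21 + 2·60.84 − 129.96) = ½√150.14 ≈ ½·12.2532 ≈ 6.12658
m_b = ½√(2·129.96 + 2·60.84 − 79.21) = ½√302.39 ≈ ½·17.3894 ≈ 8.69468
m_c = ½√(2·129.96 + 2·79.21 − 60.84) = ½√357.5 ≈ ½·18.9077 ≈ 9.45384

m_a = 6.127, m_b = 8.695, m_c = 9.454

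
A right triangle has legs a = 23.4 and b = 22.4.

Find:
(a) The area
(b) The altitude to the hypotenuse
(a) The legs are perpendicular, so Area = ½·a·b = ½·23.4·22.4 = ½·524.16 = 262.08
(b) Hypotenuse c = √(a² + b²) = √(547.56 + 501.76) = √1049.32 ≈ 32.3932
    Area = ½·c·h_c  ⇒  h_c = 2·Area/c = 524.16/32.3932 ≈ 16.1812

Area = 262.08, h_c = 16.18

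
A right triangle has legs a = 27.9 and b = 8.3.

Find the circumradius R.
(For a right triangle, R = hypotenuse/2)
Hypotenuse c = √(a² + b²) = √(778.41 + 68.89) = √847.3 ≈ 29.1084
R = c/2 ≈ 29.1084/2 ≈ 14.5542

R = 14.55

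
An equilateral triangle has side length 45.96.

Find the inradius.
r = Area/s with s the semi-perimeter.
Area = (√3/4)·45.96² = (√3/4)·2112.3216 ≈ 0.433013·2112.3216 ≈ 914.662
s = 3·45.96/2 = 68.94
r ≈ 914.662/68.94 ≈ 13.2675
(Equivalently r = side/(2√3) = 45.96/3.4641 ≈ 13.2675.)

r = 13.27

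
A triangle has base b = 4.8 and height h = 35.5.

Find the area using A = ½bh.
A = ½·b·h = ½·4.8·35.5 = ½·170.4 = 85.2

Area = 85.2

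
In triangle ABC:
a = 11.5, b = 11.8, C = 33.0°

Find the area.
Two sides and the included angle (SAS): A = ½·a·b·sin(C) = ½·11.5·11.8·sin(33.0°)
sin(33.0°) ≈ 0.544639
A ≈ ½·135.7·0.544639 = 67.85·0.544639 ≈ 36.9538

Area = 36.95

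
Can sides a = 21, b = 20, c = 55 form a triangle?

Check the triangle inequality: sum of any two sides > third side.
a + b vs c: 21 + 20 = 41 ≤ 55  ✗
a + c vs b: 21 + 55 = 76 > 20  ✓
b + c vs a: 20 + 55 = 75 > 21  ✓

No: 21 + 20 = 41 is not > 55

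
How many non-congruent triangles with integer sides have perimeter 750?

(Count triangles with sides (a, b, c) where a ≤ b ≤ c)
Let a ≤ b ≤ c with a + b + c = 750. The only binding inequality is a + b > c, i.e. 750 − c > c, so c < 750/2; and c ≥ 750/3 since c is the largest side.
So 250 ≤ c ≤ 374. For each c, b runs from ⌈(750 − c)/2⌉ up to c (then a = 750 − b − c satisfies 1 ≤ a ≤ b automatically), giving c − ⌈(750 − c)/2⌉ + 1 choices.
Summing over c: 1 + 2 + 4 + 5 + … + 185 + 187  (125 terms, c = 250, …, 374) = 11719
Check (closed form: nearest integer to p²/48 for even p, (p+3)²/48 for odd p): 750²/48 = 562500/48 ≈ 11718.75 → 11719

11719 triangles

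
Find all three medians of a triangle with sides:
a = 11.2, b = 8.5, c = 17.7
Median formula: m_a = ½√(2b² + 2c² − a²) (and cyclically). a² = 125.44, b² = 72.25, c² = 313.29.
m_a = ½√(2·72.25 + 2·313.29 − 125.44) = ½√645.64 ≈ ½·25.4094 ≈ 12.7047
m_b = ½√(2·125.44 + 2·313.29 − 72.25) = ½√805.21 ≈ ½·28.3762 ≈ 14.1881
m_c = ½√(2·125.44 + 2·72.25 − 313.29) = ½√82.09 ≈ ½·9.06035 ≈ 4.53018

m_a = 12.7, m_b = 14.19, m_c = 4.53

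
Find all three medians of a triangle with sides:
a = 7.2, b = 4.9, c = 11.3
Median formula: m_a = ½√(2b² + 2c² − a²) (and cyclically). a² = 51.84, b² = 24.01, c² = 127.69.
m_a = ½√(2·24.01 + 2·127.69 − 51.84) = ½√251.56 ≈ ½·15.8606 ≈ 7.93032
m_b = ½√(2·51.84 + 2·127.69 − 24.01) = ½√335.05 ≈ ½·18.3044 ≈ 9.15219
m_c = ½√(2·51.84 + 2·24.01 − 127.69) = ½√24.01 ≈ ½·4.9 ≈ 2.45

m_a = 7.93, m_b = 9.152, m_c = 2.45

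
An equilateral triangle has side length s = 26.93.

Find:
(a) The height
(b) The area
(a) The height splits the triangle into two 30-60-90 halves: h = s·√3/2 = 26.93·1.73205/2 ≈ 46.6441/2 ≈ 23.3221
(b) Area = (√3/4)·s² = (√3/4)·26.93² = (√3/4)·725.2249 ≈ 0.433013·725.2249 ≈ 314.032

Height = 23.32, Area = 314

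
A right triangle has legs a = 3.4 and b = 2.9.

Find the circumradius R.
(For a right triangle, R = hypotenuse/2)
Hypotenuse c = √(a² + b²) = √(11.56 + 8.41) = √19.97 ≈ 4.46878
R = c/2 ≈ 4.46878/2 ≈ 2.23439

R = 2.234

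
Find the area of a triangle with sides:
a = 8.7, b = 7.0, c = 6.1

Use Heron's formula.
s = (8.7 + 7.0 + 6.1)/2 = 21.8/2 = 10.9
s − a = 2.2, s − b = 3.9, s − c = 4.8
s(s−a)(s−b)(s−c) = 10.9·2.2·3.9·4.8 ≈ 448.906
Area = √448.906 ≈ 21.1874

Area = 21.19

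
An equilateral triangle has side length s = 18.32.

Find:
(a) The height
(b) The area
(a) The height splits the triangle into two 30-60-90 halves: h = s·√3/2 = 18.32·1.73205/2 ≈ 31.7312/2 ≈ 15.8656
(b) Area = (√3/4)·s² = (√3/4)·18.32² = (√3/4)·335.6224 ≈ 0.433013·335.6224 ≈ 145.329

Height = 15.87, Area = 145.3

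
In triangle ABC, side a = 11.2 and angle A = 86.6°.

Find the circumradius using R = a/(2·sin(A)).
R = a/(2·sin(A)) = 11.2/(2·sin(86.6°))
sin(86.6°) ≈ 0.99824
R ≈ 11.2/(2·0.99824) = 11.2/1.99648 ≈ 5.60987

R = 5.61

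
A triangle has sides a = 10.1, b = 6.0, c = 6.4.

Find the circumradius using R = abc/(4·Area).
First find the area with Heron's formula.
s = (10.1 + 6.0 + 6.4)/2 = 11.25
Area = √(s(s−a)(s−b)(s−c)) = √(11.25·1.15·5.25·4.85) ≈ √329.421 ≈ 18.15
abc = 10.1·6.0·6.4 = 387.84
R = abc/(4·Area) ≈ 387.84/(4·18.15) = 387.84/72.5998 ≈ 5.34216

R = 5.342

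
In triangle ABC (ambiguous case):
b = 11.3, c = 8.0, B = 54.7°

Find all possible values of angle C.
b/sin(B) = c/sin(C)  ⇒  sin(C) = c·sin(B)/b = 8.0·sin(54.7°)/11.3
sin(54.7°) ≈ 0.816138
sin(C) ≈ 8.0·0.816138/11.3 ≈ 6.5291/11.3 ≈ 0.577797
Candidate 1: C₁ = arcsin(0.577797) ≈ 35.2957°  →  A = 180° − 54.7° − 35.2957° ≈ 90.0043° > 0, valid
Candidate 2: C₂ = 180° − C₁ ≈ 144.704°  →  A = 180° − 54.7° − 144.704° ≈ -19.4043° ≤ 0, not a valid triangle

C = 35.3° (one solution)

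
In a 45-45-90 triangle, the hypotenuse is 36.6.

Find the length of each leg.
In a 45-45-90 triangle hypotenuse = leg·√2, so leg = hypotenuse/√2.
Leg = 36.6/√2 ≈ 36.6/1.41421 ≈ 25.8801

Each leg = 25.88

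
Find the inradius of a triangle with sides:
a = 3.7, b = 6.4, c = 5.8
r = Area/s where s is the semi-perimeter.
s = (3.7 + 6.4 + 5.8)/2 = 15.9/2 = 7.95
Area = √(s(s−a)(s−b)(s−c)) = √(7.95·4.25·1.55·2.15) ≈ √112.597 ≈ 10.6112
r ≈ 10.6112/7.95 ≈ 1.33474

r = 1.335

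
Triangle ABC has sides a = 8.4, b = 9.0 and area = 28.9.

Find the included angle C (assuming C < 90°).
Area = ½·a·b·sin(C)  ⇒  sin(C) = 2·Area/(a·b) = 2·28.9/(8.4·9.0) = 57.8/75.6 ≈ 0.76455
C = arcsin(0.76455) ≈ 49.867° (taking the acute solution since C < 90°)

C = 49.87°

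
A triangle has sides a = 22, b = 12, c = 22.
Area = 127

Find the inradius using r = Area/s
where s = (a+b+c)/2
s = (22 + 12 + 22)/2 = 56/2 = 28
r = Area/s = 127/28 ≈ 4.53571

r = 4.536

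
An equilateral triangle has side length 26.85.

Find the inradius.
r = Area/s with s the semi-perimeter.
Area = (√3/4)·26.85² = (√3/4)·720.9225 ≈ 0.433013·720.9225 ≈ 312.169
s = 3·26.85/2 = 40.275
r ≈ 312.169/40.275 ≈ 7.75093
(Equivalently r = side/(2√3) = 26.85/3.4641 ≈ 7.75093.)

r = 7.751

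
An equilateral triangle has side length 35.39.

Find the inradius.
r = Area/s with s the semi-perimeter.
Area = (√3/4)·35.39² = (√3/4)·1252.4521 ≈ 0.433013·1252.4521 ≈ 542.328
s = 3·35.39/2 = 53.085
r ≈ 542.328/53.085 ≈ 10.2162
(Equivalently r = side/(2√3) = 35.39/3.4641 ≈ 10.2162.)

r = 10.22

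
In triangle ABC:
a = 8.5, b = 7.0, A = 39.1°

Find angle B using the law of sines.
a/sin(A) = b/sin(B)  ⇒  sin(B) = b·sin(A)/a = 7.0·sin(39.1°)/8.5
sin(39.1°) ≈ 0.630676
sin(B) ≈ 7.0·0.630676/8.5 ≈ 4.41473/8.5 ≈ 0.51938
B = arcsin(0.51938) ≈ 31.2907°
(Since b ≤ a we need B ≤ A, so the obtuse alternative 180° − 31.2907° ≈ 148.709° is rejected.)

B = 31.29°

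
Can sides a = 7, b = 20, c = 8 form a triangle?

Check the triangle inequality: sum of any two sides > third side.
a + b vs c: 7 + 20 = 27 > 8  ✓
a + c vs b: 7 + 8 = 15 ≤ 20  ✗
b + c vs a: 20 + 8 = 28 > 7  ✓

No: 7 + 8 = 15 is not > 20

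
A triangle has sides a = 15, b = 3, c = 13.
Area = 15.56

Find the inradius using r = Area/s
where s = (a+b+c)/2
s = (15 + 3 + 13)/2 = 31/2 = 15.5
r = Area/s = 15.56/15.5 ≈ 1.00387

r = 1.004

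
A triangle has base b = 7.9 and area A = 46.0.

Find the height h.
A = ½·b·h  ⇒  h = 2A/b = 2·46.0/7.9 = 92/7.9 ≈ 11.6456

h = 11.65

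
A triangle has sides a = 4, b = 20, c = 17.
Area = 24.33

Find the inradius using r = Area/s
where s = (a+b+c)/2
s = (4 + 20 + 17)/2 = 41/2 = 20.5
r = Area/s = 24.33/20.5 ≈ 1.18683

r = 1.187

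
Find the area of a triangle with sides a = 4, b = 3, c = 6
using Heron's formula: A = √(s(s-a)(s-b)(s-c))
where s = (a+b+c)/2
s = (4 + 3 + 6)/2 = 13/2 = 6.5
s − a = 2.5, s − b = 3.5, s − c = 0.5
s(s−a)(s−b)(s−c) = 6.5·2.5·3.5·0.5 = 28.4375
Area = √28.4375 ≈ 5.33268

s = 6.5, Area = 5.333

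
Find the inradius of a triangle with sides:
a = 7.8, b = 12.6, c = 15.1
r = Area/s where s is the semi-perimeter.
s = (7.8 + 12.6 + 15.1)/2 = 35.5/2 = 17.75
Area = √(s(s−a)(s−b)(s−c)) = √(17.75·9.95·5.15·2.65) ≈ √2410.32 ≈ 49.095
r ≈ 49.095/17.75 ≈ 2.76592

r = 2.766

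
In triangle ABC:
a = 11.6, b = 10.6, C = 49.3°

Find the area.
Two sides and the included angle (SAS): A = ½·a·b·sin(C) = ½·11.6·10.6·sin(49.3°)
sin(49.3°) ≈ 0.758134
A ≈ ½·122.96·0.758134 = 61.48·0.758134 ≈ 46.6101

Area = 46.61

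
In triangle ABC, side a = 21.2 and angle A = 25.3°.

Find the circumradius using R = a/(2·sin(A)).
R = a/(2·sin(A)) = 21.2/(2·sin(25.3°))
sin(25.3°) ≈ 0.427358
R ≈ 21.2/(2·0.427358) = 21.2/0.854716 ≈ 24.8036

R = 24.8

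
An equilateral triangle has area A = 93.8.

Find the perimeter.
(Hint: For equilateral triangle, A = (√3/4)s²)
A = (√3/4)s²  ⇒  s² = 4A/√3 = 4·93.8/√3 = 375.2/1.73205 ≈ 216.622
s ≈ √216.622 ≈ 14.7181
Perimeter = 3s ≈ 3·14.7181 ≈ 44.1542

Perimeter = 44.15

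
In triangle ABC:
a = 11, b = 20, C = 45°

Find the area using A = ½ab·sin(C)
A = ½·a·b·sin(C) = ½·11·20·sin(45°)
sin(45°) ≈ 0.707107
A ≈ ½·220·0.707107 = 110·0.707107 ≈ 77.7817

Area = 77.78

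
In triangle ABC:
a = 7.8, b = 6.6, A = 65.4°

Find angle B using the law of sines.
a/sin(A) = b/sin(B)  ⇒  sin(B) = b·sin(A)/a = 6.6·sin(65.4°)/7.8
sin(65.4°) ≈ 0.909236
sin(B) ≈ 6.6·0.909236/7.8 ≈ 6.00096/7.8 ≈ 0.769354
B = arcsin(0.769354) ≈ 50.2959°
(Since b ≤ a we need B ≤ A, so the obtuse alternative 180° − 50.2959° ≈ 129.704° is rejected.)

B = 50.3°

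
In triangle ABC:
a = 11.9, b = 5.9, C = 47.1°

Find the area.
Two sides and the included angle (SAS): A = ½·a·b·sin(C) = ½·11.9·5.9·sin(47.1°)
sin(47.1°) ≈ 0.732543
A ≈ ½·70.21·0.732543 = 35.105·0.732543 ≈ 25.7159

Area = 25.72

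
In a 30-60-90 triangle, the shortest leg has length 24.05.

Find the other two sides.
In a 30-60-90 triangle the sides are in ratio 1 : √3 : 2 (short leg : long leg : hypotenuse).
Long leg = 24.05·√3 ≈ 24.05·1.73205 ≈ 41.6558
Hypotenuse = 2·24.05 = 48.1

Long leg = 24.05√3 = 41.66, Hypotenuse = 48.1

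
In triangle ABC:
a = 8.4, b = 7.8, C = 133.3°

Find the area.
Two sides and the included angle (SAS): A = ½·a·b·sin(C) = ½·8.4·7.8·sin(133.3°)
sin(133.3°) ≈ 0.727773
A ≈ ½·65.52·0.727773 = 32.76·0.727773 ≈ 23.8418

Area = 23.84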